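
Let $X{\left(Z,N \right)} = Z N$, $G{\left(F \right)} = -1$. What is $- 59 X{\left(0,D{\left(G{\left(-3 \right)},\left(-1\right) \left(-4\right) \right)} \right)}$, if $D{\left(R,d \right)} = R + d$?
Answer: $0$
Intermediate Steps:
$X{\left(Z,N \right)} = N Z$
$- 59 X{\left(0,D{\left(G{\left(-3 \right)},\left(-1\right) \left(-4\right) \right)} \right)} = - 59 \left(-1 - -4\right) 0 = - 59 \left(-1 + 4\right) 0 = - 59 \cdot 3 \cdot 0 = \left(-59\right) 0 = 0$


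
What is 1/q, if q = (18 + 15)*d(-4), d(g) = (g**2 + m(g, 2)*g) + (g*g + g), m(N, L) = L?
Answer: 1/660 ≈ 0.0015152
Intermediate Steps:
d(g) = 2*g**2 + 3*g (d(g) = (g**2 + 2*g) + (g*g + g) = (g**2 + 2*g) + (g**2 + g) = (g**2 + 2*g) + (g + g**2) = 2*g**2 + 3*g)
q = 660 (q = (18 + 15)*(-4*(3 + 2*(-4))) = 33*(-4*(3 - 8)) = 33*(-4*(-5)) = 33*20 = 660)
1/q = 1/660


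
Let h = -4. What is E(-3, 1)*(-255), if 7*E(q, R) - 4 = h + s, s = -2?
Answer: 510/7 ≈ 72.857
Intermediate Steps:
E(q, R) = -2/7 (E(q, R) = 4/7 + (-4 - 2)/7 = 4/7 + (1/7)*(-6) = 4/7 - 6/7 = -2/7)
E(-3, 1)*(-255) = -2/7*(-255) = 510/7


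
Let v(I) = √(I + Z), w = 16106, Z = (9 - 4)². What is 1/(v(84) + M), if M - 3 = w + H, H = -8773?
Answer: 7336/53816787 - √109/53816787 ≈ 0.00013612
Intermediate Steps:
Z = 25 (Z = 5² = 25)
M = 7336 (M = 3 + (16106 - 8773) = 3 + 7333 = 7336)
v(I) = √(25 + I) (v(I) = √(I + 25) = √(25 + I))
1/(v(84) + M) = 1/(√(25 + 84) + 7336) = 1/(√109 + 7336) = 1/(7336 + √109)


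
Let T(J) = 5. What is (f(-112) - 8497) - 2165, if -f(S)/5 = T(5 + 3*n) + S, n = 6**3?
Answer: -10127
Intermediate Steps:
n = 216
f(S) = -25 - 5*S (f(S) = -5*(5 + S) = -25 - 5*S)
(f(-112) - 8497) - 2165 = ((-25 - 5*(-112)) - 8497) - 2165 = ((-25 + 560) - 8497) - 2165 = (535 - 8497) - 2165 = -7962 - 2165 = -10127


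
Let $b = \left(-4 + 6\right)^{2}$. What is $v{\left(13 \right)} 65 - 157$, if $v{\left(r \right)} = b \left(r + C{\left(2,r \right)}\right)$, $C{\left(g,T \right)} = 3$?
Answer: $4003$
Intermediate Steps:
$b = 4$ ($b = 2^{2} = 4$)
$v{\left(r \right)} = 12 + 4 r$ ($v{\left(r \right)} = 4 \left(r + 3\right) = 4 \left(3 + r\right) = 12 + 4 r$)
$v{\left(13 \right)} 65 - 157 = \left(12 + 4 \cdot 13\right) 65 - 157 = \left(12 + 52\right) 65 - 157 = 64 \cdot 65 - 157 = 4160 - 157 = 4003$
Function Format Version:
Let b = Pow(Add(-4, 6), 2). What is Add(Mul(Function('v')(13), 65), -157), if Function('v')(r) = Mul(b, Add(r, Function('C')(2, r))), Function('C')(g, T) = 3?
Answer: 4003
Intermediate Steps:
b = 4 (b = Pow(2, 2) = 4)
Function('v')(r) = Add(12, Mul(4, r)) (Function('v')(r) = Mul(4, Add(r, 3)) = Mul(4, Add(3, r)) = Add(12, Mul(4, r)))
Add(Mul(Function('v')(13), 65), -157) = Add(Mul(Add(12, Mul(4, 13)), 65), -157) = Add(Mul(Add(12, 52), 65), -157) = Add(Mul(64, 65), -157) = Add(4160, -157) = 4003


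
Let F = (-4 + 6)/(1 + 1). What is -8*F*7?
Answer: -56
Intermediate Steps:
F = 1 (F = 2/2 = 2*(½) = 1)
-8*F*7 = -8*1*7 = -8*7 = -56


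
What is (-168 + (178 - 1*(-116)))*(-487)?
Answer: -61362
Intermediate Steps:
(-168 + (178 - 1*(-116)))*(-487) = (-168 + (178 + 116))*(-487) = (-168 + 294)*(-487) = 126*(-487) = -61362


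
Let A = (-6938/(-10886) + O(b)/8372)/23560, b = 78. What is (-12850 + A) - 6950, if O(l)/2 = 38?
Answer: -2657162059873983/134200104220 ≈ -19800.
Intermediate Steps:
O(l) = 76 (O(l) = 2*38 = 76)
A = 3682017/134200104220 (A = (-6938/(-10886) + 76/8372)/23560 = (-6938*(-1/10886) + 76*(1/8372))*(1/23560) = (3469/5443 + 19/2093)*(1/23560) = (7364034/11392199)*(1/23560) = 3682017/134200104220 ≈ 2.7437e-5)
(-12850 + A) - 6950 = (-12850 + 3682017/134200104220) - 6950 = -1724471335544983/134200104220 - 6950 = -2657162059873983/134200104220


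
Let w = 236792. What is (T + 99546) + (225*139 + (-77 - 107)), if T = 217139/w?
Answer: 30934013643/236792 ≈ 1.3064e+5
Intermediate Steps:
T = 217139/236792 ≈ 0.91700
(T + 99546) + (225*139 + (-77 - 107)) = (217139/236792 + 99546) + (225*139 + (-77 - 107)) = 23571913571/236792 + (31275 - 184) = 23571913571/236792 + 31091 = 30934013643/236792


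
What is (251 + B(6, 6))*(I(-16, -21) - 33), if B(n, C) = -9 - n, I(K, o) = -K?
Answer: -4012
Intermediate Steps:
(251 + B(6, 6))*(I(-16, -21) - 33) = (251 + (-9 - 1*6))*(-1*(-16) - 33) = (251 + (-9 - 6))*(16 - 33) = (251 - 15)*(-17) = 236*(-17) = -4012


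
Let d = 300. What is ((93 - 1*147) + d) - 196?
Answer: 50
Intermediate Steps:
((93 - 1*147) + d) - 196 = ((93 - 1*147) + 300) - 196 = ((93 - 147) + 300) - 196 = (-54 + 300) - 196 = 246 - 196 = 50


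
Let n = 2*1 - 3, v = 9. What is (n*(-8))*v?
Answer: 72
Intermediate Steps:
n = -1 (n = 2 - 3 = -1)
(n*(-8))*v = -1*(-8)*9 = 8*9 = 72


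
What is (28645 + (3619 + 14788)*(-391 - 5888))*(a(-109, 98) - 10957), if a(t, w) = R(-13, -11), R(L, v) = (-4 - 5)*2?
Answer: 1268149265300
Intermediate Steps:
R(L, v) = -18 (R(L, v) = -9*2 = -18)
a(t, w) = -18
(28645 + (3619 + 14788)*(-391 - 5888))*(a(-109, 98) - 10957) = (28645 + (3619 + 14788)*(-391 - 5888))*(-18 - 10957) = (28645 + 18407*(-6279))*(-10975) = (28645 - 115577553)*(-10975) = -115548908*(-10975) = 1268149265300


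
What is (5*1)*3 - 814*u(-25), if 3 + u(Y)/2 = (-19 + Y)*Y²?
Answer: 44774899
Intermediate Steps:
u(Y) = -6 + 2*Y²*(-19 + Y) (u(Y) = -6 + 2*((-19 + Y)*Y²) = -6 + 2*(Y²*(-19 + Y)) = -6 + 2*Y²*(-19 + Y))
(5*1)*3 - 814*u(-25) = (5*1)*3 - 814*(-6 - 38*(-25)² + 2*(-25)³) = 5*3 - 814*(-6 - 38*625 + 2*(-15625)) = 15 - 814*(-6 - 23750 - 31250) = 15 - 814*(-55006) = 15 + 44774884 = 44774899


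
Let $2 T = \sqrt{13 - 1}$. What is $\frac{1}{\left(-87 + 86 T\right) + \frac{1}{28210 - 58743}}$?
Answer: $\frac{20276751569}{3407190851087} + \frac{40087355827 \sqrt{3}}{6814381702174} \approx 0.01614$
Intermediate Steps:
$T = \sqrt{3}$ ($T = \frac{\sqrt{13 - 1}}{2} = \frac{\sqrt{12}}{2} = \frac{2 \sqrt{3}}{2} = \sqrt{3} \approx 1.732$)
$\frac{1}{\left(-87 + 86 T\right) + \frac{1}{28210 - 58743}} = \frac{1}{\left(-87 + 86 \sqrt{3}\right) + \frac{1}{28210 - 58743}} = \frac{1}{\left(-87 + 86 \sqrt{3}\right) + \frac{1}{-30533}} = \frac{1}{\left(-87 + 86 \sqrt{3}\right) - \frac{1}{30533}} = \frac{1}{- \frac{2656372}{30533} + 86 \sqrt{3}}$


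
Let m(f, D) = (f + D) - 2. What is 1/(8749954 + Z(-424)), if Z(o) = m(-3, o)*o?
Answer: 1/8931850 ≈ 1.1196e-7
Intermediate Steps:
m(f, D) = -2 + D + f (m(f, D) = (D + f) - 2 = -2 + D + f)
Z(o) = o*(-5 + o) (Z(o) = (-2 + o - 3)*o = (-5 + o)*o = o*(-5 + o))
1/(8749954 + Z(-424)) = 1/(8749954 - 424*(-5 - 424)) = 1/(8749954 - 424*(-429)) = 1/(8749954 + 181896) = 1/8931850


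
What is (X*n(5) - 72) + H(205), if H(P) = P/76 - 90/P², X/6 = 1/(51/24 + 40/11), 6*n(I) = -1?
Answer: -22501357661/323861460 ≈ -69.478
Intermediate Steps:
n(I) = -⅙ (n(I) = (⅙)*(-1) = -⅙)
X = 176/169 (X = 6/(51/24 + 40/11) = 6/(51*(1/24) + 40*(1/11)) = 6/(17/8 + 40/11) = 6/(507/88) = 6*(88/507) = 176/169 ≈ 1.0414)
H(P) = -90/P² + P/76 (H(P) = P*(1/76) - 90/P² = P/76 - 90/P² = -90/P² + P/76)
(X*n(5) - 72) + H(205) = ((176/169)*(-⅙) - 72) + (-90/205² + (1/76)*205) = (-88/507 - 72) + (-90*1/42025 + 205/76) = -36592/507 + (-18/8405 + 205/76) = -36592/507 + 1721657/638780 = -22501357661/323861460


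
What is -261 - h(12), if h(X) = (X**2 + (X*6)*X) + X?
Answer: -1281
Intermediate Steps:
h(X) = X + 7*X**2 (h(X) = (X**2 + (6*X)*X) + X = (X**2 + 6*X**2) + X = 7*X**2 + X = X + 7*X**2)
-261 - h(12) = -261 - 12*(1 + 7*12) = -261 - 12*(1 + 84) = -261 - 12*85 = -261 - 1*1020 = -261 - 1020 = -1281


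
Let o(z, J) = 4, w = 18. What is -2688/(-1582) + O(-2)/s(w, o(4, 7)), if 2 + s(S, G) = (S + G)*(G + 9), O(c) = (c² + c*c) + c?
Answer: 27603/16046 ≈ 1.7202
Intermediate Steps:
O(c) = c + 2*c² (O(c) = (c² + c²) + c = 2*c² + c = c + 2*c²)
s(S, G) = -2 + (9 + G)*(G + S) (s(S, G) = -2 + (S + G)*(G + 9) = -2 + (G + S)*(9 + G) = -2 + (9 + G)*(G + S))
-2688/(-1582) + O(-2)/s(w, o(4, 7)) = -2688/(-1582) + (-2*(1 + 2*(-2)))/(-2 + 4² + 9*4 + 9*18 + 4*18) = -2688*(-1/1582) + (-2*(1 - 4))/(-2 + 16 + 36 + 162 + 72) = 192/113 - 2*(-3)/284 = 192/113 + 6*(1/284) = 192/113 + 3/142 = 27603/16046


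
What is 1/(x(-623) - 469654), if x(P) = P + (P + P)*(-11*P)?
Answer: -1/9009115 ≈ -1.1100e-7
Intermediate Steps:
x(P) = P - 22*P² (x(P) = P + (2*P)*(-11*P) = P - 22*P²)
1/(x(-623) - 469654) = 1/(-623*(1 - 22*(-623)) - 469654) = 1/(-623*(1 + 13706) - 469654) = 1/(-623*13707 - 469654) = 1/(-8539461 - 469654) = 1/(-9009115) = -1/9009115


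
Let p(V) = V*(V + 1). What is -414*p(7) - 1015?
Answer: -24199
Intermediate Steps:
p(V) = V*(1 + V)
-414*p(7) - 1015 = -2898*(1 + 7) - 1015 = -2898*8 - 1015 = -414*56 - 1015 = -23184 - 1015 = -24199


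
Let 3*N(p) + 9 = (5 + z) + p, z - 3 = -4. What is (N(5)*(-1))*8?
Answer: 0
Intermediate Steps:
z = -1 (z = 3 - 4 = -1)
N(p) = -5/3 + p/3 (N(p) = -3 + ((5 - 1) + p)/3 = -3 + (4 + p)/3 = -3 + (4/3 + p/3) = -5/3 + p/3)
(N(5)*(-1))*8 = ((-5/3 + (⅓)*5)*(-1))*8 = ((-5/3 + 5/3)*(-1))*8 = (0*(-1))*8 = 0*8 = 0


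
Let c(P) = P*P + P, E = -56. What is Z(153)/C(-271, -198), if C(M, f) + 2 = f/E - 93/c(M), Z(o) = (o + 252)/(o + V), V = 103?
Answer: 34572825/33532864 ≈ 1.0310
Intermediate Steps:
Z(o) = (252 + o)/(103 + o) (Z(o) = (o + 252)/(o + 103) = (252 + o)/(103 + o))
c(P) = P + P² (c(P) = P² + P = P + P²)
C(M, f) = -2 - f/56 - 93/(M*(1 + M)) (C(M, f) = -2 + (f/(-56) - 93*1/(M*(1 + M))) = -2 + (f*(-1/56) - 93/(M*(1 + M))) = -2 + (-f/56 - 93/(M*(1 + M))) = -2 - f/56 - 93/(M*(1 + M)))
Z(153)/C(-271, -198) = ((252 + 153)/(103 + 153))/(((1/56)*(-5208 - 271*(1 - 271)*(-112 - 1*(-198)))/(-271*(1 - 271)))) = (405/256)/(((1/56)*(-1/271)*(-5208 - 271*(-270)*(-112 + 198))/(-270))) = ((1/256)*405)/(((1/56)*(-1/271)*(-1/270)*(-5208 - 271*(-270)*86))) = 405/(256*(((1/56)*(-1/271)*(-1/270)*(-5208 + 6292620)))) = 405/(256*(((1/56)*(-1/271)*(-1/270)*6287412))) = 405/(256*(523951/341460)) = (405/256)*(341460/523951) = 34572825/33532864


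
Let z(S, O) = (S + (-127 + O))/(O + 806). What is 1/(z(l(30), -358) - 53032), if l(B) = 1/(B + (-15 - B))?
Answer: -1680/89095579 ≈ -1.8856e-5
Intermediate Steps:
l(B) = -1/15 (l(B) = 1/(-15) = -1/15)
z(S, O) = (-127 + O + S)/(806 + O)
1/(z(l(30), -358) - 53032) = 1/((-127 - 358 - 1/15)/(806 - 358) - 53032) = 1/(-7276/15/448 - 53032) = 1/((1/448)*(-7276/15) - 53032) = 1/(-1819/1680 - 53032) = 1/(-89095579/1680) = -1680/89095579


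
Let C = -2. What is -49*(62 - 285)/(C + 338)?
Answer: 1561/48 ≈ 32.521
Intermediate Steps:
-49*(62 - 285)/(C + 338) = -49*(62 - 285)/(-2 + 338) = -(-10927)/336 = -49*(-223/336) = 1561/48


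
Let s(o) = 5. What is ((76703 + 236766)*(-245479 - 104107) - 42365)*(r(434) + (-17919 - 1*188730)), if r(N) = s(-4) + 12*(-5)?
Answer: 22651537165998096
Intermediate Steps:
r(N) = -55 (r(N) = 5 + 12*(-5) = 5 - 60 = -55)
((76703 + 236766)*(-245479 - 104107) - 42365)*(r(434) + (-17919 - 1*188730)) = ((76703 + 236766)*(-245479 - 104107) - 42365)*(-55 + (-17919 - 1*188730)) = (313469*(-349586) - 42365)*(-55 + (-17919 - 188730)) = (-109584373834 - 42365)*(-55 - 206649) = -109584416199*(-206704) = 22651537165998096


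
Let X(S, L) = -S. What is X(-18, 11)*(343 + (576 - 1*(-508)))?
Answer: 25686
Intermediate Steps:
X(-18, 11)*(343 + (576 - 1*(-508))) = (-1*(-18))*(343 + (576 - 1*(-508))) = 18*(343 + (576 + 508)) = 18*(343 + 1084) = 18*1427 = 25686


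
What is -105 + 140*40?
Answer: 5495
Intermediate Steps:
-105 + 140*40 = -105 + 5600 = 5495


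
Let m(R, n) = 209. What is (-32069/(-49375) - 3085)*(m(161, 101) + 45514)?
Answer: -6963146799738/49375 ≈ -1.4103e+8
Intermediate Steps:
(-32069/(-49375) - 3085)*(m(161, 101) + 45514) = (-32069/(-49375) - 3085)*(209 + 45514) = (-32069*(-1/49375) - 3085)*45723 = (32069/49375 - 3085)*45723 = -152289806/49375*45723 = -6963146799738/49375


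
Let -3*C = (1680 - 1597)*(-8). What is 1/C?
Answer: 3/664 ≈ 0.0045181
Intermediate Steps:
C = 664/3 (C = -(1680 - 1597)*(-8)/3 = -83*(-8)/3 = -⅓*(-664) = 664/3 ≈ 221.33)
1/C = 1/(664/3) = 3/664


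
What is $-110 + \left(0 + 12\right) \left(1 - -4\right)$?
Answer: $-50$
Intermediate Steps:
$-110 + \left(0 + 12\right) \left(1 - -4\right) = -110 + 12 \left(1 + 4\right) = -110 + 12 \cdot 5 = -110 + 60 = -50$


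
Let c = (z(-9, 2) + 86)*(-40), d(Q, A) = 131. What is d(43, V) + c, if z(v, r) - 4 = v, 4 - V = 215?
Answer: -3109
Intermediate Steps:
V = -211 (V = 4 - 1*215 = 4 - 215 = -211)
z(v, r) = 4 + v
c = -3240 (c = ((4 - 9) + 86)*(-40) = (-5 + 86)*(-40) = 81*(-40) = -3240)
d(43, V) + c = 131 - 3240 = -3109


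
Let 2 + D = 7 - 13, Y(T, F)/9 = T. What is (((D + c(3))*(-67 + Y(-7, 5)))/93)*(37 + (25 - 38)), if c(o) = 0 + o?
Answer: 5200/31 ≈ 167.74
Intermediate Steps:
Y(T, F) = 9*T
c(o) = o
D = -8 (D = -2 + (7 - 13) = -2 - 6 = -8)
(((D + c(3))*(-67 + Y(-7, 5)))/93)*(37 + (25 - 38)) = (((-8 + 3)*(-67 + 9*(-7)))/93)*(37 + (25 - 38)) = (-5*(-67 - 63)*(1/93))*(37 - 13) = (-5*(-130)*(1/93))*24 = (650*(1/93))*24 = (650/93)*24 = 5200/31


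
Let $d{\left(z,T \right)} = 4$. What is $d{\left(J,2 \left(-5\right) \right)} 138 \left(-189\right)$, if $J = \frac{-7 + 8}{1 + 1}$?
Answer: $-104328$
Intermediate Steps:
$J = \frac{1}{2}$ ($J = 1 \cdot \frac{1}{2} = \frac{1}{2} \approx 0.5$)
$d{\left(J,2 \left(-5\right) \right)} 138 \left(-189\right) = 4 \cdot 138 \left(-189\right) = 552 \left(-189\right) = -104328$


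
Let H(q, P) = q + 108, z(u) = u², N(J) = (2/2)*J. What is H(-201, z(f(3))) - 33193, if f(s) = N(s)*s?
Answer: -33286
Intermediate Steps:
N(J) = J (N(J) = (2*(½))*J = 1*J = J)
f(s) = s² (f(s) = s*s = s²)
H(q, P) = 108 + q
H(-201, z(f(3))) - 33193 = (108 - 201) - 33193 = -93 - 33193 = -33286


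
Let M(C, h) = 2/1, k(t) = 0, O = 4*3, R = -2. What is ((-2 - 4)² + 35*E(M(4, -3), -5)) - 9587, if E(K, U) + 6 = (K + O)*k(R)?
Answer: -9761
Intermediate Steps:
O = 12
M(C, h) = 2 (M(C, h) = 2*1 = 2)
E(K, U) = -6 (E(K, U) = -6 + (K + 12)*0 = -6 + (12 + K)*0 = -6 + 0 = -6)
((-2 - 4)² + 35*E(M(4, -3), -5)) - 9587 = ((-2 - 4)² + 35*(-6)) - 9587 = ((-6)² - 210) - 9587 = (36 - 210) - 9587 = -174 - 9587 = -9761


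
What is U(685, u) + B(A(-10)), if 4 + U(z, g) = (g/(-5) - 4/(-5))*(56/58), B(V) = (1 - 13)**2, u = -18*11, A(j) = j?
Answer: 25956/145 ≈ 179.01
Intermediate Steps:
u = -198
B(V) = 144 (B(V) = (-12)**2 = 144)
U(z, g) = -468/145 - 28*g/145 (U(z, g) = -4 + (g/(-5) - 4/(-5))*(56/58) = -4 + (g*(-1/5) - 4*(-1/5))*(56*(1/58)) = -4 + (-g/5 + 4/5)*(28/29) = -4 + (4/5 - g/5)*(28/29) = -4 + (112/145 - 28*g/145) = -468/145 - 28*g/145)
U(685, u) + B(A(-10)) = (-468/145 - 28/145*(-198)) + 144 = (-468/145 + 5544/145) + 144 = 5076/145 + 144 = 25956/145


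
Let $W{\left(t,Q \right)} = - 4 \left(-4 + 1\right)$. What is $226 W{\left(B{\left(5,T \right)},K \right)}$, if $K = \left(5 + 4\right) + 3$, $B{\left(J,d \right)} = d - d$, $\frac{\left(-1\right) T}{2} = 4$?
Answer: $2712$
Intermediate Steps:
$T = -8$ ($T = \left(-2\right) 4 = -8$)
$B{\left(J,d \right)} = 0$
$K = 12$ ($K = 9 + 3 = 12$)
$W{\left(t,Q \right)} = 12$ ($W{\left(t,Q \right)} = \left(-4\right) \left(-3\right) = 12$)
$226 W{\left(B{\left(5,T \right)},K \right)} = 226 \cdot 12 = 2712$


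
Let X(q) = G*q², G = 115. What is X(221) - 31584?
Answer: 5585131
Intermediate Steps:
X(q) = 115*q²
X(221) - 31584 = 115*221² - 31584 = 115*48841 - 31584 = 5616715 - 31584 = 5585131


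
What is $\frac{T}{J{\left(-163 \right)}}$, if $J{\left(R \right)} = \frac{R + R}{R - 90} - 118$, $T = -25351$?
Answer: $\frac{6413803}{29528} \approx 217.21$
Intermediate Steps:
$J{\left(R \right)} = -118 + \frac{2 R}{-90 + R}$ ($J{\left(R \right)} = \frac{2 R}{-90 + R} - 118 = -118 + \frac{2 R}{-90 + R}$)
$\frac{T}{J{\left(-163 \right)}} = - \frac{25351}{4 \frac{1}{-90 - 163} \left(2655 - -4727\right)} = - \frac{25351}{4 \frac{1}{-253} \left(2655 + 4727\right)} = - \frac{25351}{4 \left(- \frac{1}{253}\right) 7382} = - \frac{25351}{- \frac{29528}{253}} = \left(-25351\right) \left(- \frac{253}{29528}\right) = \frac{6413803}{29528}$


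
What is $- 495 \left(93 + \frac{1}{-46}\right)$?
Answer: $- \frac{2117115}{46} \approx -46024.0$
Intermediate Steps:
$- 495 \left(93 + \frac{1}{-46}\right) = - 495 \left(93 - \frac{1}{46}\right) = \left(-495\right) \frac{4277}{46} = - \frac{2117115}{46}$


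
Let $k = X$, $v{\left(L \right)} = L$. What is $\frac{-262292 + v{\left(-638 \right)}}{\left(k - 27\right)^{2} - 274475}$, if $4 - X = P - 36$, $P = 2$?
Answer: $\frac{131465}{137177} \approx 0.95836$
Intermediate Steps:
$X = 38$ ($X = 4 - \left(2 - 36\right) = 4 - -34 = 4 + 34 = 38$)
$k = 38$
$\frac{-262292 + v{\left(-638 \right)}}{\left(k - 27\right)^{2} - 274475} = \frac{-262292 - 638}{\left(38 - 27\right)^{2} - 274475} = - \frac{262930}{11^{2} - 274475} = - \frac{262930}{121 - 274475} = - \frac{262930}{-274354} = \left(-262930\right) \left(- \frac{1}{274354}\right) = \frac{131465}{137177}$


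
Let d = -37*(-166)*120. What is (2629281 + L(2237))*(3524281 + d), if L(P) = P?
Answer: 11213742915278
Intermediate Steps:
d = 737040 (d = 6142*120 = 737040)
(2629281 + L(2237))*(3524281 + d) = (2629281 + 2237)*(3524281 + 737040) = 2631518*4261321 = 11213742915278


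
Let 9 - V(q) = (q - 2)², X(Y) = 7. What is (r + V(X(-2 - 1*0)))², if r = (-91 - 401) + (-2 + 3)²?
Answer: 257049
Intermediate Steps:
V(q) = 9 - (-2 + q)² (V(q) = 9 - (q - 2)² = 9 - (-2 + q)²)
r = -491 (r = -492 + 1² = -492 + 1 = -491)
(r + V(X(-2 - 1*0)))² = (-491 + (9 - (-2 + 7)²))² = (-491 + (9 - 1*5²))² = (-491 + (9 - 1*25))² = (-491 + (9 - 25))² = (-491 - 16)² = (-507)² = 257049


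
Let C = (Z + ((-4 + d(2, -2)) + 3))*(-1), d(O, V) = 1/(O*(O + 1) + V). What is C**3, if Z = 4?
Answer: -2197/64 ≈ -34.328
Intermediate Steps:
d(O, V) = 1/(V + O*(1 + O)) (d(O, V) = 1/(O*(1 + O) + V) = 1/(V + O*(1 + O)))
C = -13/4 (C = (4 + ((-4 + 1/(2 - 2 + 2**2)) + 3))*(-1) = (4 + ((-4 + 1/(2 - 2 + 4)) + 3))*(-1) = (4 + ((-4 + 1/4) + 3))*(-1) = (4 + (-15/4 + 3))*(-1) = (4 - 3/4)*(-1) = (13/4)*(-1) = -13/4 ≈ -3.2500)
C**3 = (-13/4)**3 = -2197/64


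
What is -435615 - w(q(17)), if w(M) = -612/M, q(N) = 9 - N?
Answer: -871383/2 ≈ -4.3569e+5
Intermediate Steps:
-435615 - w(q(17)) = -435615 - (-612)/(9 - 1*17) = -435615 - (-612)/(9 - 17) = -435615 - (-612)/(-8) = -435615 - (-612)*(-1)/8 = -435615 - 1*153/2 = -435615 - 153/2 = -871383/2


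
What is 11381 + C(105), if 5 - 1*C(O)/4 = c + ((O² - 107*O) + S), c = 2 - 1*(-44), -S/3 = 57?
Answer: 12741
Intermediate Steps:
S = -171 (S = -3*57 = -171)
c = 46 (c = 2 + 44 = 46)
C(O) = 520 - 4*O² + 428*O (C(O) = 20 - 4*(46 + ((O² - 107*O) - 171)) = 20 - 4*(46 + (-171 + O² - 107*O)) = 20 - 4*(-125 + O² - 107*O) = 20 + (500 - 4*O² + 428*O) = 520 - 4*O² + 428*O)
11381 + C(105) = 11381 + (520 - 4*105² + 428*105) = 11381 + (520 - 4*11025 + 44940) = 11381 + (520 - 44100 + 44940) = 11381 + 1360 = 12741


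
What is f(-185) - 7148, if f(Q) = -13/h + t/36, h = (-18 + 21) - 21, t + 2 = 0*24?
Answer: -21442/3 ≈ -7147.3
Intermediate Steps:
t = -2 (t = -2 + 0*24 = -2 + 0 = -2)
h = -18 (h = 3 - 21 = -18)
f(Q) = ⅔ (f(Q) = -13/(-18) - 2/36 = -13*(-1/18) - 2*1/36 = 13/18 - 1/18 = ⅔)
f(-185) - 7148 = ⅔ - 7148 = -21442/3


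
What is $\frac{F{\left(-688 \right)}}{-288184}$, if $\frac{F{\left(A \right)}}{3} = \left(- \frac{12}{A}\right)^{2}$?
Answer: $- \frac{27}{8525635456} \approx -3.1669 \cdot 10^{-9}$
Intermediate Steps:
$F{\left(A \right)} = \frac{432}{A^{2}}$ ($F{\left(A \right)} = 3 \left(- \frac{12}{A}\right)^{2} = 3 \frac{144}{A^{2}} = \frac{432}{A^{2}}$)
$\frac{F{\left(-688 \right)}}{-288184} = \frac{432 \cdot \frac{1}{473344}}{-288184} = 432 \cdot \frac{1}{473344} \left(- \frac{1}{288184}\right) = \frac{27}{29584} \left(- \frac{1}{288184}\right) = - \frac{27}{8525635456}$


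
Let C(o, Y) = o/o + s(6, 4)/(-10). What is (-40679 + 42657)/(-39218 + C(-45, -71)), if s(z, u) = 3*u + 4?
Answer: -9890/196093 ≈ -0.050435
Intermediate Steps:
s(z, u) = 4 + 3*u
C(o, Y) = -3/5 (C(o, Y) = o/o + (4 + 3*4)/(-10) = 1 + (4 + 12)*(-1/10) = 1 + 16*(-1/10) = 1 - 8/5 = -3/5)
(-40679 + 42657)/(-39218 + C(-45, -71)) = (-40679 + 42657)/(-39218 - 3/5) = 1978/(-196093/5) = 1978*(-5/196093) = -9890/196093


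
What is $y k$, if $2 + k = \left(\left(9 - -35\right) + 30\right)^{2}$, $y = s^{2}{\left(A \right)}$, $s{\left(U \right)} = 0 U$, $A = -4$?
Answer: $0$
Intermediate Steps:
$s{\left(U \right)} = 0$
$y = 0$ ($y = 0^{2} = 0$)
$k = 5474$ ($k = -2 + \left(\left(9 - -35\right) + 30\right)^{2} = -2 + \left(\left(9 + 35\right) + 30\right)^{2} = -2 + \left(44 + 30\right)^{2} = -2 + 74^{2} = -2 + 5476 = 5474$)
$y k = 0 \cdot 5474 = 0$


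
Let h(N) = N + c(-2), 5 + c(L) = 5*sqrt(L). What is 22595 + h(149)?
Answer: 22739 + 5*I*sqrt(2) ≈ 22739.0 + 7.0711*I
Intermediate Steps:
c(L) = -5 + 5*sqrt(L)
h(N) = -5 + N + 5*I*sqrt(2) (h(N) = N + (-5 + 5*sqrt(-2)) = N + (-5 + 5*(I*sqrt(2))) = N + (-5 + 5*I*sqrt(2)) = -5 + N + 5*I*sqrt(2))
22595 + h(149) = 22595 + (-5 + 149 + 5*I*sqrt(2)) = 22595 + (144 + 5*I*sqrt(2)) = 22739 + 5*I*sqrt(2)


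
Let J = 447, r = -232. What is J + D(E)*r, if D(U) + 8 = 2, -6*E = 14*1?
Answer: 1839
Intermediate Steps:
E = -7/3 ≈ -2.3333
D(U) = -6 (D(U) = -8 + 2 = -6)
J + D(E)*r = 447 - 6*(-232) = 447 + 1392 = 1839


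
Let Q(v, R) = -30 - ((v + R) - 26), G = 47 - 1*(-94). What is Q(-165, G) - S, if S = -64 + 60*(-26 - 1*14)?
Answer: 2484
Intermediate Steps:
G = 141 (G = 47 + 94 = 141)
S = -2464 (S = -64 + 60*(-26 - 14) = -64 + 60*(-40) = -64 - 2400 = -2464)
Q(v, R) = -4 - R - v (Q(v, R) = -30 - ((R + v) - 26) = -30 - (-26 + R + v) = -30 + (26 - R - v) = -4 - R - v)
Q(-165, G) - S = (-4 - 1*141 - 1*(-165)) - 1*(-2464) = (-4 - 141 + 165) + 2464 = 20 + 2464 = 2484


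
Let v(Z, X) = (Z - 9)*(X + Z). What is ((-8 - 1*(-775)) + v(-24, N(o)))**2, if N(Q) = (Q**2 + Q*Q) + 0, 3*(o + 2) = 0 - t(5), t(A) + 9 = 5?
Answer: 21058921/9 ≈ 2.3399e+6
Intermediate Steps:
t(A) = -4 (t(A) = -9 + 5 = -4)
o = -2/3 (o = -2 + (0 - 1*(-4))/3 = -2 + (0 + 4)/3 = -2 + (1/3)*4 = -2 + 4/3 = -2/3 ≈ -0.66667)
N(Q) = 2*Q**2 (N(Q) = (Q**2 + Q**2) + 0 = 2*Q**2 + 0 = 2*Q**2)
v(Z, X) = (-9 + Z)*(X + Z)
((-8 - 1*(-775)) + v(-24, N(o)))**2 = ((-8 - 1*(-775)) + ((-24)**2 - 18*(-2/3)**2 - 9*(-24) + (2*(-2/3)**2)*(-24)))**2 = ((-8 + 775) + (576 - 18*4/9 + 216 + (2*(4/9))*(-24)))**2 = (767 + (576 - 9*8/9 + 216 + (8/9)*(-24)))**2 = (767 + (576 - 8 + 216 - 64/3))**2 = (767 + 2288/3)**2 = (4589/3)**2 = 21058921/9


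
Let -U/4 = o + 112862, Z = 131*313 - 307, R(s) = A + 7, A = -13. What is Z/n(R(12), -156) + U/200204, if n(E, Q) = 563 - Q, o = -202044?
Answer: 2100997354/35986669 ≈ 58.383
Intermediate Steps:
R(s) = -6 (R(s) = -13 + 7 = -6)
Z = 40696 (Z = 41003 - 307 = 40696)
U = 356728 (U = -4*(-202044 + 112862) = -4*(-89182) = 356728)
Z/n(R(12), -156) + U/200204 = 40696/(563 - 1*(-156)) + 356728/200204 = 40696/(563 + 156) + 356728*(1/200204) = 40696/719 + 89182/50051 = 2100997354/35986669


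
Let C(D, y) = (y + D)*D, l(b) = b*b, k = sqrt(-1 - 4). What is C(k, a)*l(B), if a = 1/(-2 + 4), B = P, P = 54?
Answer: -14580 + 1458*I*sqrt(5) ≈ -14580.0 + 3260.2*I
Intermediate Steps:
k = I*sqrt(5) (k = sqrt(-5) = I*sqrt(5) ≈ 2.2361*I)
B = 54
l(b) = b**2
a = 1/2 ≈ 0.50000
C(D, y) = D*(D + y) (C(D, y) = (D + y)*D = D*(D + y))
C(k, a)*l(B) = ((I*sqrt(5))*(I*sqrt(5) + 1/2))*54**2 = ((I*sqrt(5))*(1/2 + I*sqrt(5)))*2916 = (I*sqrt(5)*(1/2 + I*sqrt(5)))*2916 = 2916*I*sqrt(5)*(1/2 + I*sqrt(5))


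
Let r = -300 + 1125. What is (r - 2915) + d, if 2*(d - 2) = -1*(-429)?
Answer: -3747/2 ≈ -1873.5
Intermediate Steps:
r = 825
d = 433/2 (d = 2 + (-1*(-429))/2 = 2 + (½)*429 = 2 + 429/2 = 433/2 ≈ 216.50)
(r - 2915) + d = (825 - 2915) + 433/2 = -2090 + 433/2 = -3747/2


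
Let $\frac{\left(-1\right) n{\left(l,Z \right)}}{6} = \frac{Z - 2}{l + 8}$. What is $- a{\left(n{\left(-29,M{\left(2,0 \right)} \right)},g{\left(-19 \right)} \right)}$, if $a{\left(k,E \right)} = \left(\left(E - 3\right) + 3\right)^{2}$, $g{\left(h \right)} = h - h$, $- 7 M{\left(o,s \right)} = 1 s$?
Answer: $0$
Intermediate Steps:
$M{\left(o,s \right)} = - \frac{s}{7}$ ($M{\left(o,s \right)} = - \frac{1 s}{7} = - \frac{s}{7}$)
$n{\left(l,Z \right)} = - \frac{6 \left(-2 + Z\right)}{8 + l}$ ($n{\left(l,Z \right)} = - 6 \frac{Z - 2}{l + 8} = - 6 \frac{-2 + Z}{8 + l} = - \frac{6 \left(-2 + Z\right)}{8 + l}$)
$g{\left(h \right)} = 0$
$a{\left(k,E \right)} = E^{2}$ ($a{\left(k,E \right)} = \left(\left(-3 + E\right) + 3\right)^{2} = E^{2}$)
$- a{\left(n{\left(-29,M{\left(2,0 \right)} \right)},g{\left(-19 \right)} \right)} = - 0^{2} = \left(-1\right) 0 = 0$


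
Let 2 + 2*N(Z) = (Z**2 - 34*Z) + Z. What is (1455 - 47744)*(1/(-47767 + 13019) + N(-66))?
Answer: -5253198215463/34748 ≈ -1.5118e+8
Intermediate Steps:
N(Z) = -1 + Z**2/2 - 33*Z/2 (N(Z) = -1 + ((Z**2 - 34*Z) + Z)/2 = -1 + (Z**2 - 33*Z)/2 = -1 + (Z**2/2 - 33*Z/2) = -1 + Z**2/2 - 33*Z/2)
(1455 - 47744)*(1/(-47767 + 13019) + N(-66)) = (1455 - 47744)*(1/(-47767 + 13019) + (-1 + (1/2)*(-66)**2 - 33/2*(-66))) = -46289*(1/(-34748) + (-1 + (1/2)*4356 + 1089)) = -46289*(-1/34748 + (-1 + 2178 + 1089)) = -46289*(-1/34748 + 3266) = -46289*113486967/34748 = -5253198215463/34748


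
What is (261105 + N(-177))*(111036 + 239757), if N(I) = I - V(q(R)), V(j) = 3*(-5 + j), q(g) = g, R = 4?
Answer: 91532768283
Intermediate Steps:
V(j) = -15 + 3*j
N(I) = 3 + I (N(I) = I - (-15 + 3*4) = I - (-15 + 12) = I - 1*(-3) = I + 3 = 3 + I)
(261105 + N(-177))*(111036 + 239757) = (261105 + (3 - 177))*(111036 + 239757) = (261105 - 174)*350793 = 260931*350793 = 91532768283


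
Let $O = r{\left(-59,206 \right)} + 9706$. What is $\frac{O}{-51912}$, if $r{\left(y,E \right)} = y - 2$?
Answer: $- \frac{3215}{17304} \approx -0.1858$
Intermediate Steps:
$r{\left(y,E \right)} = -2 + y$
$O = 9645$ ($O = \left(-2 - 59\right) + 9706 = -61 + 9706 = 9645$)
$\frac{O}{-51912} = \frac{9645}{-51912} = 9645 \left(- \frac{1}{51912}\right) = - \frac{3215}{17304}$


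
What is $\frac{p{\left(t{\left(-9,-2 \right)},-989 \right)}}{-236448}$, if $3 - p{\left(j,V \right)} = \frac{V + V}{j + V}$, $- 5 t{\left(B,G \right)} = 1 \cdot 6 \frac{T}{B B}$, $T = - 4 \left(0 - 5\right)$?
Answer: $- \frac{8909}{2105254176} \approx -4.2318 \cdot 10^{-6}$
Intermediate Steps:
$T = 20$ ($T = \left(-4\right) \left(-5\right) = 20$)
$t{\left(B,G \right)} = - \frac{24}{B^{2}}$ ($t{\left(B,G \right)} = - \frac{1 \cdot 6 \frac{20}{B B}}{5} = - \frac{6 \frac{20}{B^{2}}}{5} = - \frac{120 \frac{1}{B^{2}}}{5} = - \frac{24}{B^{2}}$)
$p{\left(j,V \right)} = 3 - \frac{2 V}{V + j}$ ($p{\left(j,V \right)} = 3 - \frac{V + V}{j + V} = 3 - \frac{2 V}{V + j}$)
$\frac{p{\left(t{\left(-9,-2 \right)},-989 \right)}}{-236448} = \frac{\frac{1}{-989 - \frac{24}{81}} \left(-989 + 3 \left(- \frac{24}{81}\right)\right)}{-236448} = \frac{-989 + 3 \left(\left(-24\right) \frac{1}{81}\right)}{-989 - \frac{8}{27}} \left(- \frac{1}{236448}\right) = \frac{-989 + 3 \left(- \frac{8}{27}\right)}{-989 - \frac{8}{27}} \left(- \frac{1}{236448}\right) = \frac{-989 - \frac{8}{9}}{- \frac{26711}{27}} \left(- \frac{1}{236448}\right) = \left(- \frac{27}{26711}\right) \left(- \frac{8909}{9}\right) \left(- \frac{1}{236448}\right) = \frac{26727}{26711} \left(- \frac{1}{236448}\right) = - \frac{8909}{2105254176}$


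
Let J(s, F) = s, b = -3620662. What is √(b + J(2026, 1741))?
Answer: 2*I*√904659 ≈ 1902.3*I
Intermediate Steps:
√(b + J(2026, 1741)) = √(-3620662 + 2026) = √(-3618636) = 2*I*√904659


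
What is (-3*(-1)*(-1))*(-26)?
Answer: 78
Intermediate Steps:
(-3*(-1)*(-1))*(-26) = (3*(-1))*(-26) = -3*(-26) = 78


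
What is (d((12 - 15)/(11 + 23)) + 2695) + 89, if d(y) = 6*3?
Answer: 2802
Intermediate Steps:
d(y) = 18
(d((12 - 15)/(11 + 23)) + 2695) + 89 = (18 + 2695) + 89 = 2713 + 89 = 2802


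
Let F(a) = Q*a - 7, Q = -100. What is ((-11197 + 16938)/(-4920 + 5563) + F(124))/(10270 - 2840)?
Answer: -797196/477749 ≈ -1.6686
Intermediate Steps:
F(a) = -7 - 100*a (F(a) = -100*a - 7 = -7 - 100*a)
((-11197 + 16938)/(-4920 + 5563) + F(124))/(10270 - 2840) = ((-11197 + 16938)/(-4920 + 5563) + (-7 - 100*124))/(10270 - 2840) = (5741/643 + (-7 - 12400))/7430 = (5741*(1/643) - 12407)*(1/7430) = (5741/643 - 12407)*(1/7430) = -7971960/643*1/7430 = -797196/477749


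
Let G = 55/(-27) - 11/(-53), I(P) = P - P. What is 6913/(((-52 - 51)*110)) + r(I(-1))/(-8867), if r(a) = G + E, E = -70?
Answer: -86552236061/143762710410 ≈ -0.60205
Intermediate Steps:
I(P) = 0
G = -2618/1431 (G = 55*(-1/27) - 11*(-1/53) = -55/27 + 11/53 = -2618/1431 ≈ -1.8295)
r(a) = -102788/1431 (r(a) = -2618/1431 - 70 = -102788/1431)
6913/(((-52 - 51)*110)) + r(I(-1))/(-8867) = 6913/(((-52 - 51)*110)) - 102788/1431/(-8867) = 6913/((-103*110)) - 102788/1431*(-1/8867) = 6913/(-11330) + 102788/12688677 = 6913*(-1/11330) + 102788/12688677 = -6913/11330 + 102788/12688677 = -86552236061/143762710410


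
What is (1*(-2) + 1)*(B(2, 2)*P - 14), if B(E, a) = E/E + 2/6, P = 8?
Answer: 10/3 ≈ 3.3333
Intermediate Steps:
B(E, a) = 4/3 (B(E, a) = 1 + 2*(⅙) = 1 + ⅓ = 4/3)
(1*(-2) + 1)*(B(2, 2)*P - 14) = (1*(-2) + 1)*((4/3)*8 - 14) = (-2 + 1)*(32/3 - 14) = -1*(-10/3) = 10/3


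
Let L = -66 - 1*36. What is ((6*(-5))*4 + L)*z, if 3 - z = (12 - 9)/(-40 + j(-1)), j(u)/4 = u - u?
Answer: -13653/20 ≈ -682.65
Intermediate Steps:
j(u) = 0 (j(u) = 4*(u - u) = 4*0 = 0)
z = 123/40 (z = 3 - (12 - 9)/(-40 + 0) = 3 - 3/(-40) = 3 - 3*(-1)/40 = 3 - 1*(-3/40) = 3 + 3/40 = 123/40 ≈ 3.0750)
L = -102 (L = -66 - 36 = -102)
((6*(-5))*4 + L)*z = ((6*(-5))*4 - 102)*(123/40) = (-30*4 - 102)*(123/40) = (-120 - 102)*(123/40) = -222*123/40 = -13653/20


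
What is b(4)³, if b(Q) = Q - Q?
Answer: 0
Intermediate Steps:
b(Q) = 0
b(4)³ = 0³ = 0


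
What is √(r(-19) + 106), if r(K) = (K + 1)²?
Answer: √430 ≈ 20.736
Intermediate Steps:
r(K) = (1 + K)²
√(r(-19) + 106) = √((1 - 19)² + 106) = √((-18)² + 106) = √(324 + 106) = √430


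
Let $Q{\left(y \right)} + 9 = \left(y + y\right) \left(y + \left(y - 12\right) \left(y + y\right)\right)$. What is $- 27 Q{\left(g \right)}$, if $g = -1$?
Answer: $1593$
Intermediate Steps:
$Q{\left(y \right)} = -9 + 2 y \left(y + 2 y \left(-12 + y\right)\right)$ ($Q{\left(y \right)} = -9 + \left(y + y\right) \left(y + \left(y - 12\right) \left(y + y\right)\right) = -9 + 2 y \left(y + \left(-12 + y\right) 2 y\right) = -9 + 2 y \left(y + 2 y \left(-12 + y\right)\right)$)
$- 27 Q{\left(g \right)} = - 27 \left(-9 - 46 \left(-1\right)^{2} + 4 \left(-1\right)^{3}\right) = - 27 \left(-9 - 46 + 4 \left(-1\right)\right) = - 27 \left(-9 - 46 - 4\right) = \left(-27\right) \left(-59\right) = 1593$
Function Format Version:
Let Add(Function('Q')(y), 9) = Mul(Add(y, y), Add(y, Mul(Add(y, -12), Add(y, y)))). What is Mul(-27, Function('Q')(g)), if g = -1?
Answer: 1593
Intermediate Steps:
Function('Q')(y) = Add(-9, Mul(2, y, Add(y, Mul(2, y, Add(-12, y))))) (Function('Q')(y) = Add(-9, Mul(Add(y, y), Add(y, Mul(Add(y, -12), Add(y, y))))) = Add(-9, Mul(Mul(2, y), Add(y, Mul(Add(-12, y), Mul(2, y))))) = Add(-9, Mul(Mul(2, y), Add(y, Mul(2, y, Add(-12, y))))) = Add(-9, Mul(2, y, Add(y, Mul(2, y, Add(-12, y))))))
Mul(-27, Function('Q')(g)) = Mul(-27, Add(-9, Mul(-46, Pow(-1, 2)), Mul(4, Pow(-1, 3)))) = Mul(-27, Add(-9, Mul(-46, 1), Mul(4, -1))) = Mul(-27, Add(-9, -46, -4)) = Mul(-27, -59) = 1593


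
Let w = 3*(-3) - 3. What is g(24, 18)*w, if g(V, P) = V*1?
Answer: -288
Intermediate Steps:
w = -12 (w = -9 - 3 = -12)
g(V, P) = V
g(24, 18)*w = 24*(-12) = -288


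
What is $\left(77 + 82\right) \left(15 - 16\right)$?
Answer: $-159$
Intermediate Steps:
$\left(77 + 82\right) \left(15 - 16\right) = 159 \left(15 - 16\right) = 159 \left(-1\right) = -159$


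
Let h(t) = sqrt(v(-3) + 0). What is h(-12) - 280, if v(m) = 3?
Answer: -280 + sqrt(3) ≈ -278.27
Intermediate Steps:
h(t) = sqrt(3) (h(t) = sqrt(3 + 0) = sqrt(3))
h(-12) - 280 = sqrt(3) - 280 = -280 + sqrt(3)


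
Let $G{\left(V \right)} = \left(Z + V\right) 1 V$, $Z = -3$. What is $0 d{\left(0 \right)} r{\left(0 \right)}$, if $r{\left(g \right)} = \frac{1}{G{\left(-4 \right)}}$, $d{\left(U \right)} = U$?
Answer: $0$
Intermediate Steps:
$G{\left(V \right)} = V \left(-3 + V\right)$ ($G{\left(V \right)} = \left(-3 + V\right) 1 V = \left(-3 + V\right) V = V \left(-3 + V\right)$)
$r{\left(g \right)} = \frac{1}{28}$ ($r{\left(g \right)} = \frac{1}{\left(-4\right) \left(-3 - 4\right)} = \frac{1}{\left(-4\right) \left(-7\right)} = \frac{1}{28}$)
$0 d{\left(0 \right)} r{\left(0 \right)} = 0 \cdot 0 \cdot \frac{1}{28} = 0 \cdot \frac{1}{28} = 0$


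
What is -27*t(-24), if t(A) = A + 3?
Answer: 567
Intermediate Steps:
t(A) = 3 + A
-27*t(-24) = -27*(3 - 24) = -27*(-21) = 567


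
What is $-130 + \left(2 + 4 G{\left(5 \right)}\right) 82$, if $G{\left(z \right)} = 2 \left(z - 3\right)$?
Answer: $1346$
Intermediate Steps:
$G{\left(z \right)} = -6 + 2 z$ ($G{\left(z \right)} = 2 \left(-3 + z\right) = -6 + 2 z$)
$-130 + \left(2 + 4 G{\left(5 \right)}\right) 82 = -130 + \left(2 + 4 \left(-6 + 2 \cdot 5\right)\right) 82 = -130 + \left(2 + 4 \left(-6 + 10\right)\right) 82 = -130 + \left(2 + 4 \cdot 4\right) 82 = -130 + \left(2 + 16\right) 82 = -130 + 18 \cdot 82 = -130 + 1476 = 1346$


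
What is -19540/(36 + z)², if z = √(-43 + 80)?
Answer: -19540/(36 + √37)² ≈ -11.034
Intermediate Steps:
z = √37 ≈ 6.0828
-19540/(36 + z)² = -19540/(36 + √37)²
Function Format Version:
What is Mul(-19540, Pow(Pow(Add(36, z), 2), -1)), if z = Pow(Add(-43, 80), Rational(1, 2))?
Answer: Mul(-19540, Pow(Add(36, Pow(37, Rational(1, 2))), -2)) ≈ -11.034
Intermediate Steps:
z = Pow(37, Rational(1, 2)) ≈ 6.0828
Mul(-19540, Pow(Pow(Add(36, z), 2), -1)) = Mul(-19540, Pow(Pow(Add(36, Pow(37, Rational(1, 2))), 2), -1)) = Mul(-19540, Pow(Add(36, Pow(37, Rational(1, 2))), -2))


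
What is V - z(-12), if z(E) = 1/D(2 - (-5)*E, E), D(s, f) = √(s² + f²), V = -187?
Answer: -187 - √877/1754 ≈ -187.02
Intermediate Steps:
D(s, f) = √(f² + s²)
z(E) = (E² + (2 + 5*E)²)^(-½) (z(E) = 1/(√(E² + (2 - (-5)*E)²)) = 1/(√(E² + (2 + 5*E)²)) = (E² + (2 + 5*E)²)^(-½))
V - z(-12) = -187 - 1/√((-12)² + (2 + 5*(-12))²) = -187 - 1/√(144 + (2 - 60)²) = -187 - 1/√(144 + (-58)²) = -187 - 1/√(144 + 3364) = -187 - 1/√3508 = -187 - √877/1754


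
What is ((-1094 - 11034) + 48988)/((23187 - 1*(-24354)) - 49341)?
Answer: -1843/90 ≈ -20.478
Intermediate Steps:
((-1094 - 11034) + 48988)/((23187 - 1*(-24354)) - 49341) = (-12128 + 48988)/((23187 + 24354) - 49341) = 36860/(47541 - 49341) = 36860/(-1800) = 36860*(-1/1800) = -1843/90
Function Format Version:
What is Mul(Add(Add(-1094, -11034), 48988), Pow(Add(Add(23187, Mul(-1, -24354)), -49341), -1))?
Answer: Rational(-1843, 90) ≈ -20.478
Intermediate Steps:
Mul(Add(Add(-1094, -11034), 48988), Pow(Add(Add(23187, Mul(-1, -24354)), -49341), -1)) = Mul(Add(-12128, 48988), Pow(Add(Add(23187, 24354), -49341), -1)) = Mul(36860, Pow(Add(47541, -49341), -1)) = Mul(36860, Pow(-1800, -1)) = Mul(36860, Rational(-1, 1800)) = Rational(-1843, 90)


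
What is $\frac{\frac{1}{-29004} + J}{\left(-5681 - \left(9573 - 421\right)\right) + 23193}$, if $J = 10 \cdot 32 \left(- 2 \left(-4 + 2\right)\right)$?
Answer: $\frac{37125119}{242473440} \approx 0.15311$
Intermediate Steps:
$J = 1280$ ($J = 320 \left(\left(-2\right) \left(-2\right)\right) = 320 \cdot 4 = 1280$)
$\frac{\frac{1}{-29004} + J}{\left(-5681 - \left(9573 - 421\right)\right) + 23193} = \frac{\frac{1}{-29004} + 1280}{\left(-5681 - \left(9573 - 421\right)\right) + 23193} = \frac{- \frac{1}{29004} + 1280}{\left(-5681 - 9152\right) + 23193} = \frac{37125119}{29004 \left(\left(-5681 - 9152\right) + 23193\right)} = \frac{37125119}{29004 \left(-14833 + 23193\right)} = \frac{37125119}{29004 \cdot 8360} = \frac{37125119}{29004} \cdot \frac{1}{8360} = \frac{37125119}{242473440}$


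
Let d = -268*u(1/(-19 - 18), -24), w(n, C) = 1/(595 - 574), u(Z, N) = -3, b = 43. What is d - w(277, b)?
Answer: 16883/21 ≈ 803.95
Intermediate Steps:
w(n, C) = 1/21
d = 804 (d = -268*(-3) = 804)
d - w(277, b) = 804 - 1*1/21 = 804 - 1/21 = 16883/21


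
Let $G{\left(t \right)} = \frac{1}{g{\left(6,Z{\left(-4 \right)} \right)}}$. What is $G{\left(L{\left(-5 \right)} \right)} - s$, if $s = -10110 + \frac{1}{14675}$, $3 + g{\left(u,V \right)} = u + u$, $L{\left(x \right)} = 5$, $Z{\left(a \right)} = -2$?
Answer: $\frac{1335292916}{132075} \approx 10110.0$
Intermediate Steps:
$g{\left(u,V \right)} = -3 + 2 u$ ($g{\left(u,V \right)} = -3 + \left(u + u\right) = -3 + 2 u$)
$G{\left(t \right)} = \frac{1}{9}$ ($G{\left(t \right)} = \frac{1}{-3 + 2 \cdot 6} = \frac{1}{-3 + 12} = \frac{1}{9}$)
$s = - \frac{148364249}{14675}$ ($s = -10110 + \frac{1}{14675} = - \frac{148364249}{14675} \approx -10110.0$)
$G{\left(L{\left(-5 \right)} \right)} - s = \frac{1}{9} - - \frac{148364249}{14675} = \frac{1}{9} + \frac{148364249}{14675} = \frac{1335292916}{132075}$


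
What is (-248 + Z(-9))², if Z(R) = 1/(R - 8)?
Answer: 17783089/289 ≈ 61533.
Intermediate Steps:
Z(R) = 1/(-8 + R)
(-248 + Z(-9))² = (-248 + 1/(-8 - 9))² = (-248 + 1/(-17))² = (-248 - 1/17)² = (-4217/17)² = 17783089/289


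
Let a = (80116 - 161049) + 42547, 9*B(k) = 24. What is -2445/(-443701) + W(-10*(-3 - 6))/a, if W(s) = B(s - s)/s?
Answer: 6334242073/1149653694555 ≈ 0.0055097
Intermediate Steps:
B(k) = 8/3 (B(k) = (1/9)*24 = 8/3)
W(s) = 8/(3*s)
a = -38386 (a = -80933 + 42547 = -38386)
-2445/(-443701) + W(-10*(-3 - 6))/a = -2445/(-443701) + (8/(3*((-10*(-3 - 6)))))/(-38386) = -2445*(-1/443701) + (8/(3*((-10*(-9)))))*(-1/38386) = 2445/443701 + ((8/3)/90)*(-1/38386) = 2445/443701 + ((8/3)*(1/90))*(-1/38386) = 2445/443701 + (4/135)*(-1/38386) = 2445/443701 - 2/2591055 = 6334242073/1149653694555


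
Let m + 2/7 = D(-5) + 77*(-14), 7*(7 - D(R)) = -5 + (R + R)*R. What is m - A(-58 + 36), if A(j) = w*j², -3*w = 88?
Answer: 275512/21 ≈ 13120.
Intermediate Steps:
w = -88/3 (w = -⅓*88 = -88/3 ≈ -29.333)
D(R) = 54/7 - 2*R²/7 (D(R) = 7 - (-5 + (R + R)*R)/7 = 7 - (-5 + (2*R)*R)/7 = 7 - (-5 + 2*R²)/7 = 7 + (5/7 - 2*R²/7) = 54/7 - 2*R²/7)
A(j) = -88*j²/3
m = -7544/7 (m = -2/7 + ((54/7 - 2/7*(-5)²) + 77*(-14)) = -2/7 + ((54/7 - 2/7*25) - 1078) = -2/7 + ((54/7 - 50/7) - 1078) = -2/7 + (4/7 - 1078) = -2/7 - 7542/7 = -7544/7 ≈ -1077.7)
m - A(-58 + 36) = -7544/7 - (-88)*(-58 + 36)²/3 = -7544/7 - (-88)*(-22)²/3 = -7544/7 - (-88)*484/3 = -7544/7 - 1*(-42592/3) = -7544/7 + 42592/3 = 275512/21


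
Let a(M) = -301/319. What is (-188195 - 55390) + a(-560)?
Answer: -77703916/319 ≈ -2.4359e+5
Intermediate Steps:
a(M) = -301/319 (a(M) = -301*1/319 = -301/319)
(-188195 - 55390) + a(-560) = (-188195 - 55390) - 301/319 = -243585 - 301/319 = -77703916/319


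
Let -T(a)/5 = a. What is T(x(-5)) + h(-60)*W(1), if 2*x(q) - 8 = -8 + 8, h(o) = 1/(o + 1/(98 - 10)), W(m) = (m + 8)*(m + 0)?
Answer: -106372/5279 ≈ -20.150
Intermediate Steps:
W(m) = m*(8 + m) (W(m) = (8 + m)*m = m*(8 + m))
h(o) = 1/(1/88 + o) (h(o) = 1/(o + 1/88) = 1/(1/88 + o))
x(q) = 4 (x(q) = 4 + (-8 + 8)/2 = 4 + (½)*0 = 4 + 0 = 4)
T(a) = -5*a
T(x(-5)) + h(-60)*W(1) = -5*4 + (88/(1 + 88*(-60)))*(1*(8 + 1)) = -20 + (88/(1 - 5280))*(1*9) = -20 + (88/(-5279))*9 = -20 + (88*(-1/5279))*9 = -20 - 88/5279*9 = -20 - 792/5279 = -106372/5279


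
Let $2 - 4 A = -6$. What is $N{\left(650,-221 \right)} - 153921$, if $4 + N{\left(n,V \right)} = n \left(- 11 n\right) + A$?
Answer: $-4801423$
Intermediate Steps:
$A = 2$ ($A = \frac{1}{2} - - \frac{3}{2} = \frac{1}{2} + \frac{3}{2} = 2$)
$N{\left(n,V \right)} = -2 - 11 n^{2}$ ($N{\left(n,V \right)} = -4 + \left(n \left(- 11 n\right) + 2\right) = -4 - \left(-2 + 11 n^{2}\right) = -2 - 11 n^{2}$)
$N{\left(650,-221 \right)} - 153921 = \left(-2 - 11 \cdot 650^{2}\right) - 153921 = \left(-2 - 4647500\right) - 153921 = -4647502 - 153921 = -4801423$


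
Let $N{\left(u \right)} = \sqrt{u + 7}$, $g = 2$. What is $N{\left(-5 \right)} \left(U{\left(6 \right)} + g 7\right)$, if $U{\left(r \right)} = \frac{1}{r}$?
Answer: $\frac{85 \sqrt{2}}{6} \approx 20.035$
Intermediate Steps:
$N{\left(u \right)} = \sqrt{7 + u}$
$N{\left(-5 \right)} \left(U{\left(6 \right)} + g 7\right) = \sqrt{7 - 5} \left(\frac{1}{6} + 2 \cdot 7\right) = \sqrt{2} \left(\frac{1}{6} + 14\right) = \sqrt{2} \cdot \frac{85}{6} = \frac{85 \sqrt{2}}{6}$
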